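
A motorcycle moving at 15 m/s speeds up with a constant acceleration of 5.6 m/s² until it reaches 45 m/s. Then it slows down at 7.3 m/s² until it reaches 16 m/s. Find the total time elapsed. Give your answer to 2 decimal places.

Phase 1 (accelerating): v₀ = 15.0 m/s, a = 5.6 m/s².
v = v₀ + at → t = (45 − 15.0) / 5.6 = 5.36 s
v² = v₀² + 2aΔx → Δx = (45² − 15.0²)/(2·5.6) = 161 m

Phase 2 (decelerating): v₀ = 45.0 m/s, a = -7.3 m/s².
v = v₀ + at → t = (16 − 45.0) / -7.3 = 3.97 s
v² = v₀² + 2aΔx → Δx = (16² − 45.0²)/(2·-7.3) = 121 m
Total time = 5.36 + 3.97 = 9.33 s

9.33 s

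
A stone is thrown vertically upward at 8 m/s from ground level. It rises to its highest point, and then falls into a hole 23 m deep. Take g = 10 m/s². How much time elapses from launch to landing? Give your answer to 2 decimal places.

Phase 1 (rising): v₀ = 8.00 m/s, a = -10 m/s².
v = v₀ + at → t = (0 − 8.00) / -10 = 0.800 s
v² = v₀² + 2aΔx → Δx = (0² − 8.00²)/(2·-10) = 3.20 m

Phase 2 (falling): v₀ = 0 m/s, a = -10 m/s².
Falls 26.2 m from rest: t = √(2·26.2/10) = 2.29 s; v = g·t = 22.9 m/s.
Total time = 0.800 + 2.29 = 3.09 s

3.09 s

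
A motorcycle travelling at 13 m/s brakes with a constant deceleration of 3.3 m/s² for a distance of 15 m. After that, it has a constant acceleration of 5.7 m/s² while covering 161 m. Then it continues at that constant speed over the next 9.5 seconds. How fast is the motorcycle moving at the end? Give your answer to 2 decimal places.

Phase 1 (decelerating): v₀ = 13.0 m/s, a = -3.3 m/s².
v² = v₀² + 2aΔx = 13.0² + 2·-3.3·15 = 70.0 → v = 8.37 m/s
t = (v − v₀)/a = (8.37 − 13.0)/-3.3 = 1.40 s

Phase 2 (accelerating): v₀ = 8.37 m/s, a = 5.7 m/s².
v² = v₀² + 2aΔx = 8.37² + 2·5.7·161 = 1910 → v = 43.7 m/s
t = (v − v₀)/a = (43.7 − 8.37)/5.7 = 6.19 s

Phase 3 (constant speed): v₀ = 43.7 m/s, a = 0 m/s².
v = v₀ + at = 43.7 + (0)(9.5) = 43.7 m/s
Δx = v₀t + ½at² = 43.7·9.5 + 0.5·0·9.5² = 415 m
Final speed = 43.7 m/s

43.65 m/s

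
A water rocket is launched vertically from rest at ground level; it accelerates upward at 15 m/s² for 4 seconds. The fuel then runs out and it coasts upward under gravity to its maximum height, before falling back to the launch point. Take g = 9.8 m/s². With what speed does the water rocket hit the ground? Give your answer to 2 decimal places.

Phase 1 (powered ascent): v₀ = 0 m/s, a = 15 m/s².
v = v₀ + at = 0 + (15)(4) = 60.0 m/s
Δx = v₀t + ½at² = 0·4 + 0.5·15·4² = 120 m

Phase 2 (coasting upward): v₀ = 60.0 m/s, a = -9.8 m/s².
v = v₀ + at → t = (0 − 60.0) / -9.8 = 6.12 s
v² = v₀² + 2aΔx → Δx = (0² − 60.0²)/(2·-9.8) = 184 m

Phase 3 (free fall): v₀ = 0 m/s, a = -9.8 m/s².
Falls 304 m from rest: t = √(2·304/9.8) = 7.87 s; v = g·t = 77.1 m/s.
Impact speed = 77.1 m/s

77.15 m/s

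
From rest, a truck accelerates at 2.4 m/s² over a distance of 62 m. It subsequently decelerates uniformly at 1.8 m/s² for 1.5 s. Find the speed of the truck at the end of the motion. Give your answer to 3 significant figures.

Phase 1 (accelerating): v₀ = 0 m/s, a = 2.4 m/s².
v² = v₀² + 2aΔx = 0² + 2·2.4·62 = 298 → v = 17.3 m/s
t = (v − v₀)/a = (17.3 − 0)/2.4 = 7.19 s

Phase 2 (decelerating): v₀ = 17.3 m/s, a = -1.8 m/s².
v = v₀ + at = 17.3 + (-1.8)(1.5) = 14.6 m/s
Δx = v₀t + ½at² = 17.3·1.5 + 0.5·-1.8·1.5² = 23.9 m
Final speed = 14.6 m/s

14.6 m/s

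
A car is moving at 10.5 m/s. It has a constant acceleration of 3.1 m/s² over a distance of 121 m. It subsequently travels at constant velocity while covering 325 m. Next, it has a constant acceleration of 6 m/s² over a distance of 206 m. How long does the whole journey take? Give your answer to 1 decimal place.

Phase 1 (accelerating): v₀ = 10.5 m/s, a = 3.1 m/s².
v² = v₀² + 2aΔx = 10.5² + 2·3.1·121 = 860 → v = 29.3 m/s
t = (v − v₀)/a = (29.3 − 10.5)/3.1 = 6.08 s

Phase 2 (constant speed): v₀ = 29.3 m/s, a = 0 m/s².
Constant speed: t = d/v = 325/29.3 = 11.1 s

Phase 3 (accelerating): v₀ = 29.3 m/s, a = 6 m/s².
v² = v₀² + 2aΔx = 29.3² + 2·6·206 = 3330 → v = 57.7 m/s
t = (v − v₀)/a = (57.7 − 29.3)/6 = 4.73 s
Total time = 6.08 + 11.1 + 4.73 = 21.9 s

21.9 s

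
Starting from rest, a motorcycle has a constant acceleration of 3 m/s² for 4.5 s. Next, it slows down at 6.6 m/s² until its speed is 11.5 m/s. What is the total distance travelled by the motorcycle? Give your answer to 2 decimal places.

34.16 m

Phase 1 (accelerating): v₀ = 0 m/s, a = 3 m/s².
v = v₀ + at = 0 + (3)(4.5) = 13.5 m/s
Δx = v₀t + ½at² = 0·4.5 + 0.5·3·4.5² = 30.4 m

Phase 2 (decelerating): v₀ = 13.5 m/s, a = -6.6 m/s².
v = v₀ + at → t = (11.5 − 13.5) / -6.6 = 0.303 s
v² = v₀² + 2aΔx → Δx = (11.5² − 13.5²)/(2·-6.6) = 3.79 m
Total distance = 30.4 + 3.79 = 34.2 m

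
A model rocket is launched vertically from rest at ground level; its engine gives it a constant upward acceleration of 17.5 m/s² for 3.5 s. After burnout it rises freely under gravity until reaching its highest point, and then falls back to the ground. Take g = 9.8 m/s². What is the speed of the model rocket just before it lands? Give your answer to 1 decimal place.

76.5 m/s

Phase 1 (powered ascent): v₀ = 0 m/s, a = 17.5 m/s².
v = v₀ + at = 0 + (17.5)(3.5) = 61.2 m/s
Δx = v₀t + ½at² = 0·3.5 + 0.5·17.5·3.5² = 107 m

Phase 2 (coasting upward): v₀ = 61.2 m/s, a = -9.8 m/s².
v = v₀ + at → t = (0 − 61.2) / -9.8 = 6.25 s
v² = v₀² + 2aΔx → Δx = (0² − 61.2²)/(2·-9.8) = 191 m

Phase 3 (free fall): v₀ = 0 m/s, a = -9.8 m/s².
Falls 299 m from rest: t = √(2·299/9.8) = 7.81 s; v = g·t = 76.5 m/s.
Impact speed = 76.5 m/s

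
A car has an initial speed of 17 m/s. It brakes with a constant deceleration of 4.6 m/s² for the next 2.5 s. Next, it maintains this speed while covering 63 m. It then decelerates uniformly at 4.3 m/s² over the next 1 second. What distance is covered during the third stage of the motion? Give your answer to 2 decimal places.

Phase 1 (decelerating): v₀ = 17.0 m/s, a = -4.6 m/s².
v = v₀ + at = 17.0 + (-4.6)(2.5) = 5.50 m/s
Δx = v₀t + ½at² = 17.0·2.5 + 0.5·-4.6·2.5² = 28.1 m

Phase 2 (constant speed): v₀ = 5.50 m/s, a = 0 m/s².
Constant speed: t = d/v = 63/5.50 = 11.5 s

Phase 3 (decelerating): v₀ = 5.50 m/s, a = -4.3 m/s².
v = v₀ + at = 5.50 + (-4.3)(1) = 1.20 m/s
Δx = v₀t + ½at² = 5.50·1 + 0.5·-4.3·1² = 3.35 m
Distance in phase 3 = 3.35 m

3.35 m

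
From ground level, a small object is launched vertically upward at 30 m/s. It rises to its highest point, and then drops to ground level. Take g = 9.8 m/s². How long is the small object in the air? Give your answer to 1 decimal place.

6.1 s

Phase 1 (rising): v₀ = 30.0 m/s, a = -9.8 m/s².
v = v₀ + at → t = (0 − 30.0) / -9.8 = 3.06 s
v² = v₀² + 2aΔx → Δx = (0² − 30.0²)/(2·-9.8) = 45.9 m

Phase 2 (falling): v₀ = 0 m/s, a = -9.8 m/s².
Falls 45.9 m from rest: t = √(2·45.9/9.8) = 3.06 s; v = g·t = 30.0 m/s.
Total time = 3.06 + 3.06 = 6.12 s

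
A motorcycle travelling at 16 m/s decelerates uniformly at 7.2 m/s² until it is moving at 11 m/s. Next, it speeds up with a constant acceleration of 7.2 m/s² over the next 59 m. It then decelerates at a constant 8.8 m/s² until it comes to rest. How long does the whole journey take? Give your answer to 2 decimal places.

7.03 s

Phase 1 (decelerating): v₀ = 16.0 m/s, a = -7.2 m/s².
v = v₀ + at → t = (11 − 16.0) / -7.2 = 0.694 s
v² = v₀² + 2aΔx → Δx = (11² − 16.0²)/(2·-7.2) = 9.38 m

Phase 2 (accelerating): v₀ = 11.0 m/s, a = 7.2 m/s².
v² = v₀² + 2aΔx = 11.0² + 2·7.2·59 = 971 → v = 31.2 m/s
t = (v − v₀)/a = (31.2 − 11.0)/7.2 = 2.80 s

Phase 3 (decelerating): v₀ = 31.2 m/s, a = -8.8 m/s².
v = v₀ + at → t = (0 − 31.2) / -8.8 = 3.54 s
v² = v₀² + 2aΔx → Δx = (0² − 31.2²)/(2·-8.8) = 55.1 m
Total time = 0.694 + 2.80 + 3.54 = 7.03 s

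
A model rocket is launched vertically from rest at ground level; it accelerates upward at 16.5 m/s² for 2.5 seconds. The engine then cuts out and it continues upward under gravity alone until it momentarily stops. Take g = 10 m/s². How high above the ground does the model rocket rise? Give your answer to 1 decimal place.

136.6 m

Phase 1 (powered ascent): v₀ = 0 m/s, a = 16.5 m/s².
v = v₀ + at = 0 + (16.5)(2.5) = 41.2 m/s
Δx = v₀t + ½at² = 0·2.5 + 0.5·16.5·2.5² = 51.6 m

Phase 2 (coasting upward): v₀ = 41.2 m/s, a = -10 m/s².
v = v₀ + at → t = (0 − 41.2) / -10 = 4.12 s
v² = v₀² + 2aΔx → Δx = (0² − 41.2²)/(2·-10) = 85.1 m
Maximum height = 51.6 + 85.1 = 137 m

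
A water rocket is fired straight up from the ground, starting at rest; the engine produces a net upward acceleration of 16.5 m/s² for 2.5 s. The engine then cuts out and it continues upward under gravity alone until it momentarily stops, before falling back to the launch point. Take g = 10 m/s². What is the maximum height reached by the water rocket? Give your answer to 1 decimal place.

Phase 1 (powered ascent): v₀ = 0 m/s, a = 16.5 m/s².
v = v₀ + at = 0 + (16.5)(2.5) = 41.2 m/s
Δx = v₀t + ½at² = 0·2.5 + 0.5·16.5·2.5² = 51.6 m

Phase 2 (coasting upward): v₀ = 41.2 m/s, a = -10 m/s².
v = v₀ + at → t = (0 − 41.2) / -10 = 4.12 s
v² = v₀² + 2aΔx → Δx = (0² − 41.2²)/(2·-10) = 85.1 m
Maximum height = 51.6 + 85.1 = 137 m

136.6 m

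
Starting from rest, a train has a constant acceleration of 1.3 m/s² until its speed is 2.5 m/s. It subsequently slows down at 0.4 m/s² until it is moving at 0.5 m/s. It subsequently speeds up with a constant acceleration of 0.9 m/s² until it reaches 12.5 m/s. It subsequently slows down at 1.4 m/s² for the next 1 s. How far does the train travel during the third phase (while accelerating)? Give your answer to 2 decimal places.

Phase 1 (accelerating): v₀ = 0 m/s, a = 1.3 m/s².
v = v₀ + at → t = (2.5 − 0) / 1.3 = 1.92 s
v² = v₀² + 2aΔx → Δx = (2.5² − 0²)/(2·1.3) = 2.40 m

Phase 2 (decelerating): v₀ = 2.50 m/s, a = -0.4 m/s².
v = v₀ + at → t = (0.5 − 2.50) / -0.4 = 5.00 s
v² = v₀² + 2aΔx → Δx = (0.5² − 2.50²)/(2·-0.4) = 7.50 m

Phase 3 (accelerating): v₀ = 0.500 m/s, a = 0.9 m/s².
v = v₀ + at → t = (12.5 − 0.500) / 0.9 = 13.3 s
v² = v₀² + 2aΔx → Δx = (12.5² − 0.500²)/(2·0.9) = 86.7 m
Distance in phase 3 = 86.7 m

86.67 m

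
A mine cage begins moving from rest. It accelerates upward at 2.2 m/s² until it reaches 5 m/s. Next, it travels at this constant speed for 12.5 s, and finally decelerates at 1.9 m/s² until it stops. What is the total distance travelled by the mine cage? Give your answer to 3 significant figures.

74.8 m

Phase 1 (accelerating): v₀ = 0 m/s, a = 2.2 m/s².
v = v₀ + at → t = (5 − 0) / 2.2 = 2.27 s
v² = v₀² + 2aΔx → Δx = (5² − 0²)/(2·2.2) = 5.68 m

Phase 2 (constant speed): v₀ = 5.00 m/s, a = 0 m/s².
v = v₀ + at = 5.00 + (0)(12.5) = 5.00 m/s
Δx = v₀t + ½at² = 5.00·12.5 + 0.5·0·12.5² = 62.5 m

Phase 3 (decelerating): v₀ = 5.00 m/s, a = -1.9 m/s².
v = v₀ + at → t = (0 − 5.00) / -1.9 = 2.63 s
v² = v₀² + 2aΔx → Δx = (0² − 5.00²)/(2·-1.9) = 6.58 m
Total distance = 5.68 + 62.5 + 6.58 = 74.8 m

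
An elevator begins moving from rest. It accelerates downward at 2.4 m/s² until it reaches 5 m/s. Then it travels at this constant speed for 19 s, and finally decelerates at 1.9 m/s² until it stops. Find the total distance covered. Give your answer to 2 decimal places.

Phase 1 (accelerating): v₀ = 0 m/s, a = 2.4 m/s².
v = v₀ + at → t = (5 − 0) / 2.4 = 2.08 s
v² = v₀² + 2aΔx → Δx = (5² − 0²)/(2·2.4) = 5.21 m

Phase 2 (constant speed): v₀ = 5.00 m/s, a = 0 m/s².
v = v₀ + at = 5.00 + (0)(19) = 5.00 m/s
Δx = v₀t + ½at² = 5.00·19 + 0.5·0·19² = 95.0 m

Phase 3 (decelerating): v₀ = 5.00 m/s, a = -1.9 m/s².
v = v₀ + at → t = (0 − 5.00) / -1.9 = 2.63 s
v² = v₀² + 2aΔx → Δx = (0² − 5.00²)/(2·-1.9) = 6.58 m
Total distance = 5.21 + 95.0 + 6.58 = 107 m

106.79 m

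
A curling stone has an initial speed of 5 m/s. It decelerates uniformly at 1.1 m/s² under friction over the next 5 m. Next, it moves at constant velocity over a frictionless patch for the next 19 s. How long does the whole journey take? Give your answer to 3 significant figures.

20.1 s

Phase 1 (decelerating): v₀ = 5.00 m/s, a = -1.1 m/s².
v² = v₀² + 2aΔx = 5.00² + 2·-1.1·5 = 14.0 → v = 3.74 m/s
t = (v − v₀)/a = (3.74 − 5.00)/-1.1 = 1.14 s

Phase 2 (constant speed): v₀ = 3.74 m/s, a = 0 m/s².
v = v₀ + at = 3.74 + (0)(19) = 3.74 m/s
Δx = v₀t + ½at² = 3.74·19 + 0.5·0·19² = 71.1 m
Total time = 1.14 + 19.0 = 20.1 s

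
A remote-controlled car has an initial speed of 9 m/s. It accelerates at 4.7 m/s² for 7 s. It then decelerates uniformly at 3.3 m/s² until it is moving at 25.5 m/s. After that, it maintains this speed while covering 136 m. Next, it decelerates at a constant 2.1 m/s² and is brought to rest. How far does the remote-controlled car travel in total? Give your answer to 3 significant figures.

636 m

Phase 1 (accelerating): v₀ = 9.00 m/s, a = 4.7 m/s².
v = v₀ + at = 9.00 + (4.7)(7) = 41.9 m/s
Δx = v₀t + ½at² = 9.00·7 + 0.5·4.7·7² = 178 m

Phase 2 (decelerating): v₀ = 41.9 m/s, a = -3.3 m/s².
v = v₀ + at → t = (25.5 − 41.9) / -3.3 = 4.97 s
v² = v₀² + 2aΔx → Δx = (25.5² − 41.9²)/(2·-3.3) = 167 m

Phase 3 (constant speed): v₀ = 25.5 m/s, a = 0 m/s².
Constant speed: t = d/v = 136/25.5 = 5.33 s

Phase 4 (decelerating): v₀ = 25.5 m/s, a = -2.1 m/s².
v = v₀ + at → t = (0 − 25.5) / -2.1 = 12.1 s
v² = v₀² + 2aΔx → Δx = (0² − 25.5²)/(2·-2.1) = 155 m
Total distance = 178 + 167 + 136 + 155 = 636 m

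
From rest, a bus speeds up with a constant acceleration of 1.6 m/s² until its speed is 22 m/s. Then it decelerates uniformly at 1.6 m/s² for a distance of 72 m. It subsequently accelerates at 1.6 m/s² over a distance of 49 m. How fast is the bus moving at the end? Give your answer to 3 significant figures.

20.3 m/s

Phase 1 (accelerating): v₀ = 0 m/s, a = 1.6 m/s².
v = v₀ + at → t = (22 − 0) / 1.6 = 13.8 s
v² = v₀² + 2aΔx → Δx = (22² − 0²)/(2·1.6) = 151 m

Phase 2 (decelerating): v₀ = 22.0 m/s, a = -1.6 m/s².
v² = v₀² + 2aΔx = 22.0² + 2·-1.6·72 = 254 → v = 15.9 m/s
t = (v − v₀)/a = (15.9 − 22.0)/-1.6 = 3.80 s

Phase 3 (accelerating): v₀ = 15.9 m/s, a = 1.6 m/s².
v² = v₀² + 2aΔx = 15.9² + 2·1.6·49 = 410 → v = 20.3 m/s
t = (v − v₀)/a = (20.3 − 15.9)/1.6 = 2.71 s
Final speed = 20.3 m/s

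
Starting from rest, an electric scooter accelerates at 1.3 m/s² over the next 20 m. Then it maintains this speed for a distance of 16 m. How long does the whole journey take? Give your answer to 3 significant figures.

Phase 1 (accelerating): v₀ = 0 m/s, a = 1.3 m/s².
v² = v₀² + 2aΔx = 0² + 2·1.3·20 = 52.0 → v = 7.21 m/s
t = (v − v₀)/a = (7.21 − 0)/1.3 = 5.55 s

Phase 2 (constant speed): v₀ = 7.21 m/s, a = 0 m/s².
Constant speed: t = d/v = 16/7.21 = 2.22 s
Total time = 5.55 + 2.22 = 7.77 s

7.77 s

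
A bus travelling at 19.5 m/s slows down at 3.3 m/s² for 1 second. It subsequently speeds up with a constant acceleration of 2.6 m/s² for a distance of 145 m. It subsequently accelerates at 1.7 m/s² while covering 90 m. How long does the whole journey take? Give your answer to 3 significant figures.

Phase 1 (decelerating): v₀ = 19.5 m/s, a = -3.3 m/s².
v = v₀ + at = 19.5 + (-3.3)(1) = 16.2 m/s
Δx = v₀t + ½at² = 19.5·1 + 0.5·-3.3·1² = 17.9 m

Phase 2 (accelerating): v₀ = 16.2 m/s, a = 2.6 m/s².
v² = v₀² + 2aΔx = 16.2² + 2·2.6·145 = 1020 → v = 31.9 m/s
t = (v − v₀)/a = (31.9 − 16.2)/2.6 = 6.03 s

Phase 3 (accelerating): v₀ = 31.9 m/s, a = 1.7 m/s².
v² = v₀² + 2aΔx = 31.9² + 2·1.7·90 = 1320 → v = 36.4 m/s
t = (v − v₀)/a = (36.4 − 31.9)/1.7 = 2.64 s
Total time = 1.00 + 6.03 + 2.64 = 9.67 s

9.67 s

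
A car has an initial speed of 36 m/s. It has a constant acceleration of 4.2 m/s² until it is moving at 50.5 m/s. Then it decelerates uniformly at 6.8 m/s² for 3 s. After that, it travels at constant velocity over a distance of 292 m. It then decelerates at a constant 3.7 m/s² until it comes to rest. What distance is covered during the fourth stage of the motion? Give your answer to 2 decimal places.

122.43 m

Phase 1 (accelerating): v₀ = 36.0 m/s, a = 4.2 m/s².
v = v₀ + at → t = (50.5 − 36.0) / 4.2 = 3.45 s
v² = v₀² + 2aΔx → Δx = (50.5² − 36.0²)/(2·4.2) = 149 m

Phase 2 (decelerating): v₀ = 50.5 m/s, a = -6.8 m/s².
v = v₀ + at = 50.5 + (-6.8)(3) = 30.1 m/s
Δx = v₀t + ½at² = 50.5·3 + 0.5·-6.8·3² = 121 m

Phase 3 (constant speed): v₀ = 30.1 m/s, a = 0 m/s².
Constant speed: t = d/v = 292/30.1 = 9.70 s

Phase 4 (decelerating): v₀ = 30.1 m/s, a = -3.7 m/s².
v = v₀ + at → t = (0 − 30.1) / -3.7 = 8.14 s
v² = v₀² + 2aΔx → Δx = (0² − 30.1²)/(2·-3.7) = 122 m
Distance in phase 4 = 122 m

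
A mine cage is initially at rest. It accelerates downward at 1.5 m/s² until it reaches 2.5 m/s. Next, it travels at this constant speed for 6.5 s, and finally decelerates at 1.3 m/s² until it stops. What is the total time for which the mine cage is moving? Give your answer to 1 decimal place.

Phase 1 (accelerating): v₀ = 0 m/s, a = 1.5 m/s².
v = v₀ + at → t = (2.5 − 0) / 1.5 = 1.67 s
v² = v₀² + 2aΔx → Δx = (2.5² − 0²)/(2·1.5) = 2.08 m

Phase 2 (constant speed): v₀ = 2.50 m/s, a = 0 m/s².
v = v₀ + at = 2.50 + (0)(6.5) = 2.50 m/s
Δx = v₀t + ½at² = 2.50·6.5 + 0.5·0·6.5² = 16.2 m

Phase 3 (decelerating): v₀ = 2.50 m/s, a = -1.3 m/s².
v = v₀ + at → t = (0 − 2.50) / -1.3 = 1.92 s
v² = v₀² + 2aΔx → Δx = (0² − 2.50²)/(2·-1.3) = 2.40 m
Total time = 1.67 + 6.50 + 1.92 = 10.1 s

10.1 s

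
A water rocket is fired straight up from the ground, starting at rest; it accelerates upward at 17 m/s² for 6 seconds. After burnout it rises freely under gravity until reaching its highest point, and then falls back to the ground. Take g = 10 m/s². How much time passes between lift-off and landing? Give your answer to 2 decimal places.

29.05 s

Phase 1 (powered ascent): v₀ = 0 m/s, a = 17 m/s².
v = v₀ + at = 0 + (17)(6) = 102 m/s
Δx = v₀t + ½at² = 0·6 + 0.5·17·6² = 306 m

Phase 2 (coasting upward): v₀ = 102 m/s, a = -10 m/s².
v = v₀ + at → t = (0 − 102) / -10 = 10.2 s
v² = v₀² + 2aΔx → Δx = (0² − 102²)/(2·-10) = 520 m

Phase 3 (free fall): v₀ = 0 m/s, a = -10 m/s².
Falls 826 m from rest: t = √(2·826/10) = 12.9 s; v = g·t = 129 m/s.
Total time = 6.00 + 10.2 + 12.9 = 29.1 s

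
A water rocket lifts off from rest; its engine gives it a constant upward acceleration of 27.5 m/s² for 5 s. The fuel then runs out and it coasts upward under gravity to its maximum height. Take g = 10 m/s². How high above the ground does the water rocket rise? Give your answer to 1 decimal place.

1289.1 m

Phase 1 (powered ascent): v₀ = 0 m/s, a = 27.5 m/s².
v = v₀ + at = 0 + (27.5)(5) = 138 m/s
Δx = v₀t + ½at² = 0·5 + 0.5·27.5·5² = 344 m

Phase 2 (coasting upward): v₀ = 138 m/s, a = -10 m/s².
v = v₀ + at → t = (0 − 138) / -10 = 13.8 s
v² = v₀² + 2aΔx → Δx = (0² − 138²)/(2·-10) = 945 m
Maximum height = 344 + 945 = 1290 m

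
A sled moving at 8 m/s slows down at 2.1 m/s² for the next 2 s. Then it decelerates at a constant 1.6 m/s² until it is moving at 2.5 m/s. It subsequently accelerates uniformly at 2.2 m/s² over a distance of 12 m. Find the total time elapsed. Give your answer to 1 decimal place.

Phase 1 (decelerating): v₀ = 8.00 m/s, a = -2.1 m/s².
v = v₀ + at = 8.00 + (-2.1)(2) = 3.80 m/s
Δx = v₀t + ½at² = 8.00·2 + 0.5·-2.1·2² = 11.8 m

Phase 2 (decelerating): v₀ = 3.80 m/s, a = -1.6 m/s².
v = v₀ + at → t = (2.5 − 3.80) / -1.6 = 0.812 s
v² = v₀² + 2aΔx → Δx = (2.5² − 3.80²)/(2·-1.6) = 2.56 m

Phase 3 (accelerating): v₀ = 2.50 m/s, a = 2.2 m/s².
v² = v₀² + 2aΔx = 2.50² + 2·2.2·12 = 59.1 → v = 7.68 m/s
t = (v − v₀)/a = (7.68 − 2.50)/2.2 = 2.36 s
Total time = 2.00 + 0.812 + 2.36 = 5.17 s

5.2 s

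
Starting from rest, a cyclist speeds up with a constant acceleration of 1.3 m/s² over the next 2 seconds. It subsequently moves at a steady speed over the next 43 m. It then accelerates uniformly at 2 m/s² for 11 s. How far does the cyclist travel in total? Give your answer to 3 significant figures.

Phase 1 (accelerating): v₀ = 0 m/s, a = 1.3 m/s².
v = v₀ + at = 0 + (1.3)(2) = 2.60 m/s
Δx = v₀t + ½at² = 0·2 + 0.5·1.3·2² = 2.60 m

Phase 2 (constant speed): v₀ = 2.60 m/s, a = 0 m/s².
Constant speed: t = d/v = 43/2.60 = 16.5 s

Phase 3 (accelerating): v₀ = 2.60 m/s, a = 2 m/s².
v = v₀ + at = 2.60 + (2)(11) = 24.6 m/s
Δx = v₀t + ½at² = 2.60·11 + 0.5·2·11² = 150 m
Total distance = 2.60 + 43.0 + 150 = 195 m

195 m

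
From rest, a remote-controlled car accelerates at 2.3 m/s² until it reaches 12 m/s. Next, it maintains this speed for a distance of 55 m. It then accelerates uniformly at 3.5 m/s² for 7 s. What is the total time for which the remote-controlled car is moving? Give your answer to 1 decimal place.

16.8 s

Phase 1 (accelerating): v₀ = 0 m/s, a = 2.3 m/s².
v = v₀ + at → t = (12 − 0) / 2.3 = 5.22 s
v² = v₀² + 2aΔx → Δx = (12² − 0²)/(2·2.3) = 31.3 m

Phase 2 (constant speed): v₀ = 12.0 m/s, a = 0 m/s².
Constant speed: t = d/v = 55/12.0 = 4.58 s

Phase 3 (accelerating): v₀ = 12.0 m/s, a = 3.5 m/s².
v = v₀ + at = 12.0 + (3.5)(7) = 36.5 m/s
Δx = v₀t + ½at² = 12.0·7 + 0.5·3.5·7² = 170 m
Total time = 5.22 + 4.58 + 7.00 = 16.8 s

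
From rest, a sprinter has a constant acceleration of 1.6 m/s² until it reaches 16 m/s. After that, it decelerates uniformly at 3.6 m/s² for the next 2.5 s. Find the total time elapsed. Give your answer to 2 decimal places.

12.50 s

Phase 1 (accelerating): v₀ = 0 m/s, a = 1.6 m/s².
v = v₀ + at → t = (16 − 0) / 1.6 = 10.0 s
v² = v₀² + 2aΔx → Δx = (16² − 0²)/(2·1.6) = 80.0 m

Phase 2 (decelerating): v₀ = 16.0 m/s, a = -3.6 m/s².
v = v₀ + at = 16.0 + (-3.6)(2.5) = 7.00 m/s
Δx = v₀t + ½at² = 16.0·2.5 + 0.5·-3.6·2.5² = 28.8 m
Total time = 10.0 + 2.50 = 12.5 s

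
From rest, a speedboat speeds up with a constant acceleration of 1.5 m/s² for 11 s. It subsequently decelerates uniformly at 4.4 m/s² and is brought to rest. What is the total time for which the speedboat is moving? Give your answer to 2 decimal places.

14.75 s

Phase 1 (accelerating): v₀ = 0 m/s, a = 1.5 m/s².
v = v₀ + at = 0 + (1.5)(11) = 16.5 m/s
Δx = v₀t + ½at² = 0·11 + 0.5·1.5·11² = 90.8 m

Phase 2 (decelerating): v₀ = 16.5 m/s, a = -4.4 m/s².
v = v₀ + at → t = (0 − 16.5) / -4.4 = 3.75 s
v² = v₀² + 2aΔx → Δx = (0² − 16.5²)/(2·-4.4) = 30.9 m
Total time = 11.0 + 3.75 = 14.8 s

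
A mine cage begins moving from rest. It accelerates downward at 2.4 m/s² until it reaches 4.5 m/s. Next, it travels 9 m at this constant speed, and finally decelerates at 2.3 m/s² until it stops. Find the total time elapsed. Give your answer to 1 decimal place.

5.8 s

Phase 1 (accelerating): v₀ = 0 m/s, a = 2.4 m/s².
v = v₀ + at → t = (4.5 − 0) / 2.4 = 1.88 s
v² = v₀² + 2aΔx → Δx = (4.5² − 0²)/(2·2.4) = 4.22 m

Phase 2 (constant speed): v₀ = 4.50 m/s, a = 0 m/s².
Constant speed: t = d/v = 9/4.50 = 2.00 s

Phase 3 (decelerating): v₀ = 4.50 m/s, a = -2.3 m/s².
v = v₀ + at → t = (0 − 4.50) / -2.3 = 1.96 s
v² = v₀² + 2aΔx → Δx = (0² − 4.50²)/(2·-2.3) = 4.40 m
Total time = 1.88 + 2.00 + 1.96 = 5.83 s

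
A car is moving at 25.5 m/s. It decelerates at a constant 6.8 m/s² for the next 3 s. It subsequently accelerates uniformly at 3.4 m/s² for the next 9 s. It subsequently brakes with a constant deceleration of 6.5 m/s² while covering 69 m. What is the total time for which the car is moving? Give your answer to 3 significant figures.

14.5 s

Phase 1 (decelerating): v₀ = 25.5 m/s, a = -6.8 m/s².
v = v₀ + at = 25.5 + (-6.8)(3) = 5.10 m/s
Δx = v₀t + ½at² = 25.5·3 + 0.5·-6.8·3² = 45.9 m

Phase 2 (accelerating): v₀ = 5.10 m/s, a = 3.4 m/s².
v = v₀ + at = 5.10 + (3.4)(9) = 35.7 m/s
Δx = v₀t + ½at² = 5.10·9 + 0.5·3.4·9² = 184 m

Phase 3 (decelerating): v₀ = 35.7 m/s, a = -6.5 m/s².
v² = v₀² + 2aΔx = 35.7² + 2·-6.5·69 = 377 → v = 19.4 m/s
t = (v − v₀)/a = (19.4 − 35.7)/-6.5 = 2.50 s
Total time = 3.00 + 9.00 + 2.50 = 14.5 s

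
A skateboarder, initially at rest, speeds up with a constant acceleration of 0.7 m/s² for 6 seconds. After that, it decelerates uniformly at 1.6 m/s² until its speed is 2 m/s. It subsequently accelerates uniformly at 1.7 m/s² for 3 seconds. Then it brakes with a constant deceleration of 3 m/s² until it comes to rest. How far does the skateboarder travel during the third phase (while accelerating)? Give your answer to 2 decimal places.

13.65 m

Phase 1 (accelerating): v₀ = 0 m/s, a = 0.7 m/s².
v = v₀ + at = 0 + (0.7)(6) = 4.20 m/s
Δx = v₀t + ½at² = 0·6 + 0.5·0.7·6² = 12.6 m

Phase 2 (decelerating): v₀ = 4.20 m/s, a = -1.6 m/s².
v = v₀ + at → t = (2 − 4.20) / -1.6 = 1.37 s
v² = v₀² + 2aΔx → Δx = (2² − 4.20²)/(2·-1.6) = 4.26 m

Phase 3 (accelerating): v₀ = 2.00 m/s, a = 1.7 m/s².
v = v₀ + at = 2.00 + (1.7)(3) = 7.10 m/s
Δx = v₀t + ½at² = 2.00·3 + 0.5·1.7·3² = 13.6 m
Distance in phase 3 = 13.6 m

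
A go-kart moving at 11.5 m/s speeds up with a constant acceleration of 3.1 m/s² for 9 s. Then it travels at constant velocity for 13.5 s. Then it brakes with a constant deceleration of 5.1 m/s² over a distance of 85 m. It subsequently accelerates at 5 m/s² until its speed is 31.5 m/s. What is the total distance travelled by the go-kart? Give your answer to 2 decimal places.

876.64 m

Phase 1 (accelerating): v₀ = 11.5 m/s, a = 3.1 m/s².
v = v₀ + at = 11.5 + (3.1)(9) = 39.4 m/s
Δx = v₀t + ½at² = 11.5·9 + 0.5·3.1·9² = 229 m

Phase 2 (constant speed): v₀ = 39.4 m/s, a = 0 m/s².
v = v₀ + at = 39.4 + (0)(13.5) = 39.4 m/s
Δx = v₀t + ½at² = 39.4·13.5 + 0.5·0·13.5² = 532 m

Phase 3 (decelerating): v₀ = 39.4 m/s, a = -5.1 m/s².
v² = v₀² + 2aΔx = 39.4² + 2·-5.1·85 = 685 → v = 26.2 m/s
t = (v − v₀)/a = (26.2 − 39.4)/-5.1 = 2.59 s

Phase 4 (accelerating): v₀ = 26.2 m/s, a = 5 m/s².
v = v₀ + at → t = (31.5 − 26.2) / 5 = 1.06 s
v² = v₀² + 2aΔx → Δx = (31.5² − 26.2²)/(2·5) = 30.7 m
Total distance = 229 + 532 + 85.0 + 30.7 = 877 m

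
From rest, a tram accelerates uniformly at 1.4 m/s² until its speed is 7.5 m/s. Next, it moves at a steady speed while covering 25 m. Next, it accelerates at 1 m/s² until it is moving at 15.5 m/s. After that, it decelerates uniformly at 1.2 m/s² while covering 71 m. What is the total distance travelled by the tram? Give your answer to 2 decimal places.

208.09 m

Phase 1 (accelerating): v₀ = 0 m/s, a = 1.4 m/s².
v = v₀ + at → t = (7.5 − 0) / 1.4 = 5.36 s
v² = v₀² + 2aΔx → Δx = (7.5² − 0²)/(2·1.4) = 20.1 m

Phase 2 (constant speed): v₀ = 7.50 m/s, a = 0 m/s².
Constant speed: t = d/v = 25/7.50 = 3.33 s

Phase 3 (accelerating): v₀ = 7.50 m/s, a = 1 m/s².
v = v₀ + at → t = (15.5 − 7.50) / 1 = 8.00 s
v² = v₀² + 2aΔx → Δx = (15.5² − 7.50²)/(2·1) = 92.0 m

Phase 4 (decelerating): v₀ = 15.5 m/s, a = -1.2 m/s².
v² = v₀² + 2aΔx = 15.5² + 2·-1.2·71 = 69.8 → v = 8.36 m/s
t = (v − v₀)/a = (8.36 − 15.5)/-1.2 = 5.95 s
Total distance = 20.1 + 25.0 + 92.0 + 71.0 = 208 m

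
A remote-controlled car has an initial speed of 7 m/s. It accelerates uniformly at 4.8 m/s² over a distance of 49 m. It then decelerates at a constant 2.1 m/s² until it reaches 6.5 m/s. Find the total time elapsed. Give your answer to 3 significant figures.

Phase 1 (accelerating): v₀ = 7.00 m/s, a = 4.8 m/s².
v² = v₀² + 2aΔx = 7.00² + 2·4.8·49 = 519 → v = 22.8 m/s
t = (v − v₀)/a = (22.8 − 7.00)/4.8 = 3.29 s

Phase 2 (decelerating): v₀ = 22.8 m/s, a = -2.1 m/s².
v = v₀ + at → t = (6.5 − 22.8) / -2.1 = 7.76 s
v² = v₀² + 2aΔx → Δx = (6.5² − 22.8²)/(2·-2.1) = 114 m
Total time = 3.29 + 7.76 = 11.0 s

11.0 s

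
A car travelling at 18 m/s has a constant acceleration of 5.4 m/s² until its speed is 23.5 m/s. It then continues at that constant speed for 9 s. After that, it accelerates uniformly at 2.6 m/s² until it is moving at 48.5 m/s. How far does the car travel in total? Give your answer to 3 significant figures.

Phase 1 (accelerating): v₀ = 18.0 m/s, a = 5.4 m/s².
v = v₀ + at → t = (23.5 − 18.0) / 5.4 = 1.02 s
v² = v₀² + 2aΔx → Δx = (23.5² − 18.0²)/(2·5.4) = 21.1 m

Phase 2 (constant speed): v₀ = 23.5 m/s, a = 0 m/s².
v = v₀ + at = 23.5 + (0)(9) = 23.5 m/s
Δx = v₀t + ½at² = 23.5·9 + 0.5·0·9² = 212 m

Phase 3 (accelerating): v₀ = 23.5 m/s, a = 2.6 m/s².
v = v₀ + at → t = (48.5 − 23.5) / 2.6 = 9.62 s
v² = v₀² + 2aΔx → Δx = (48.5² − 23.5²)/(2·2.6) = 346 m
Total distance = 21.1 + 212 + 346 = 579 m

579 m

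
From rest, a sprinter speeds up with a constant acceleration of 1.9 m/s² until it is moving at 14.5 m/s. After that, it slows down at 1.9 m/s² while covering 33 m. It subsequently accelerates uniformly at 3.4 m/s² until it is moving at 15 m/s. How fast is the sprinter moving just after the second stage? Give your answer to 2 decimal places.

9.21 m/s

Phase 1 (accelerating): v₀ = 0 m/s, a = 1.9 m/s².
v = v₀ + at → t = (14.5 − 0) / 1.9 = 7.63 s
v² = v₀² + 2aΔx → Δx = (14.5² − 0²)/(2·1.9) = 55.3 m

Phase 2 (decelerating): v₀ = 14.5 m/s, a = -1.9 m/s².
v² = v₀² + 2aΔx = 14.5² + 2·-1.9·33 = 84.9 → v = 9.21 m/s
t = (v − v₀)/a = (9.21 − 14.5)/-1.9 = 2.78 s
Speed at end of phase 2 = 9.21 m/s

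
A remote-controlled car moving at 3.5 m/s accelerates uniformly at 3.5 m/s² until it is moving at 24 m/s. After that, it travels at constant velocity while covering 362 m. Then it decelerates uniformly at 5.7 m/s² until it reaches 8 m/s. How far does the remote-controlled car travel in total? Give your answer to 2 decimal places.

487.45 m

Phase 1 (accelerating): v₀ = 3.50 m/s, a = 3.5 m/s².
v = v₀ + at → t = (24 − 3.50) / 3.5 = 5.86 s
v² = v₀² + 2aΔx → Δx = (24² − 3.50²)/(2·3.5) = 80.5 m

Phase 2 (constant speed): v₀ = 24.0 m/s, a = 0 m/s².
Constant speed: t = d/v = 362/24.0 = 15.1 s

Phase 3 (decelerating): v₀ = 24.0 m/s, a = -5.7 m/s².
v = v₀ + at → t = (8 − 24.0) / -5.7 = 2.81 s
v² = v₀² + 2aΔx → Δx = (8² − 24.0²)/(2·-5.7) = 44.9 m
Total distance = 80.5 + 362 + 44.9 = 487 m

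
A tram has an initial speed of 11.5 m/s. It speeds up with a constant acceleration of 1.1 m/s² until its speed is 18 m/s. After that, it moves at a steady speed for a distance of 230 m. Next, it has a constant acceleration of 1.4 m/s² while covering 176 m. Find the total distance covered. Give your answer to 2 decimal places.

493.16 m

Phase 1 (accelerating): v₀ = 11.5 m/s, a = 1.1 m/s².
v = v₀ + at → t = (18 − 11.5) / 1.1 = 5.91 s
v² = v₀² + 2aΔx → Δx = (18² − 11.5²)/(2·1.1) = 87.2 m

Phase 2 (constant speed): v₀ = 18.0 m/s, a = 0 m/s².
Constant speed: t = d/v = 230/18.0 = 12.8 s

Phase 3 (accelerating): v₀ = 18.0 m/s, a = 1.4 m/s².
v² = v₀² + 2aΔx = 18.0² + 2·1.4·176 = 817 → v = 28.6 m/s
t = (v − v₀)/a = (28.6 − 18.0)/1.4 = 7.56 s
Total distance = 87.2 + 230 + 176 = 493 m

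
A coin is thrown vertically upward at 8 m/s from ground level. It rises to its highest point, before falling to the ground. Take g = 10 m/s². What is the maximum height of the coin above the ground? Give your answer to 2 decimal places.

3.20 m

Phase 1 (rising): v₀ = 8.00 m/s, a = -10 m/s².
v = v₀ + at → t = (0 − 8.00) / -10 = 0.800 s
v² = v₀² + 2aΔx → Δx = (0² − 8.00²)/(2·-10) = 3.20 m
Maximum height = 3.20 m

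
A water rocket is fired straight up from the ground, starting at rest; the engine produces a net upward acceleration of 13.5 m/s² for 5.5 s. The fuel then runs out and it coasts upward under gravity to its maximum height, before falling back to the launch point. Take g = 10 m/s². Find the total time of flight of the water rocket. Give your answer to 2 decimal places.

22.72 s

Phase 1 (powered ascent): v₀ = 0 m/s, a = 13.5 m/s².
v = v₀ + at = 0 + (13.5)(5.5) = 74.2 m/s
Δx = v₀t + ½at² = 0·5.5 + 0.5·13.5·5.5² = 204 m

Phase 2 (coasting upward): v₀ = 74.2 m/s, a = -10 m/s².
v = v₀ + at → t = (0 − 74.2) / -10 = 7.42 s
v² = v₀² + 2aΔx → Δx = (0² − 74.2²)/(2·-10) = 276 m

Phase 3 (free fall): v₀ = 0 m/s, a = -10 m/s².
Falls 480 m from rest: t = √(2·480/10) = 9.80 s; v = g·t = 98.0 m/s.
Total time = 5.50 + 7.42 + 9.80 = 22.7 s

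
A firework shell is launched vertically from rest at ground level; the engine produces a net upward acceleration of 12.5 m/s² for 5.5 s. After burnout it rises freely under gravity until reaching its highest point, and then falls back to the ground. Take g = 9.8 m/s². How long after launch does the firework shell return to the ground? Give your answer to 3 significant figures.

Phase 1 (powered ascent): v₀ = 0 m/s, a = 12.5 m/s².
v = v₀ + at = 0 + (12.5)(5.5) = 68.8 m/s
Δx = v₀t + ½at² = 0·5.5 + 0.5·12.5·5.5² = 189 m

Phase 2 (coasting upward): v₀ = 68.8 m/s, a = -9.8 m/s².
v = v₀ + at → t = (0 − 68.8) / -9.8 = 7.02 s
v² = v₀² + 2aΔx → Δx = (0² − 68.8²)/(2·-9.8) = 241 m

Phase 3 (free fall): v₀ = 0 m/s, a = -9.8 m/s².
Falls 430 m from rest: t = √(2·430/9.8) = 9.37 s; v = g·t = 91.8 m/s.
Total time = 5.50 + 7.02 + 9.37 = 21.9 s

21.9 s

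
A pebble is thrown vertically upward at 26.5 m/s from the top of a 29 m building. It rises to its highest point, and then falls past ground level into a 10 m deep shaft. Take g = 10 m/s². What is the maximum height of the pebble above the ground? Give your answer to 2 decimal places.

64.11 m

Phase 1 (rising): v₀ = 26.5 m/s, a = -10 m/s².
v = v₀ + at → t = (0 − 26.5) / -10 = 2.65 s
v² = v₀² + 2aΔx → Δx = (0² − 26.5²)/(2·-10) = 35.1 m
Maximum height = 29 + 35.1 = 64.1 m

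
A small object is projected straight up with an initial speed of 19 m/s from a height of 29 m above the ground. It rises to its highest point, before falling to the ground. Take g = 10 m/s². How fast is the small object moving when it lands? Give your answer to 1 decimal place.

30.7 m/s

Phase 1 (rising): v₀ = 19.0 m/s, a = -10 m/s².
v = v₀ + at → t = (0 − 19.0) / -10 = 1.90 s
v² = v₀² + 2aΔx → Δx = (0² − 19.0²)/(2·-10) = 18.1 m

Phase 2 (falling): v₀ = 0 m/s, a = -10 m/s².
Falls 47.0 m from rest: t = √(2·47.0/10) = 3.07 s; v = g·t = 30.7 m/s.
Final speed = 30.7 m/s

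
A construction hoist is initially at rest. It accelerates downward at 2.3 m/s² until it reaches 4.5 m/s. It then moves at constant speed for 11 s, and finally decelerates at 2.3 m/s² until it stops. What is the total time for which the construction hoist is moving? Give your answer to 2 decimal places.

Phase 1 (accelerating): v₀ = 0 m/s, a = 2.3 m/s².
v = v₀ + at → t = (4.5 − 0) / 2.3 = 1.96 s
v² = v₀² + 2aΔx → Δx = (4.5² − 0²)/(2·2.3) = 4.40 m

Phase 2 (constant speed): v₀ = 4.50 m/s, a = 0 m/s².
v = v₀ + at = 4.50 + (0)(11) = 4.50 m/s
Δx = v₀t + ½at² = 4.50·11 + 0.5·0·11² = 49.5 m

Phase 3 (decelerating): v₀ = 4.50 m/s, a = -2.3 m/s².
v = v₀ + at → t = (0 − 4.50) / -2.3 = 1.96 s
v² = v₀² + 2aΔx → Δx = (0² − 4.50²)/(2·-2.3) = 4.40 m
Total time = 1.96 + 11.0 + 1.96 = 14.9 s

14.91 s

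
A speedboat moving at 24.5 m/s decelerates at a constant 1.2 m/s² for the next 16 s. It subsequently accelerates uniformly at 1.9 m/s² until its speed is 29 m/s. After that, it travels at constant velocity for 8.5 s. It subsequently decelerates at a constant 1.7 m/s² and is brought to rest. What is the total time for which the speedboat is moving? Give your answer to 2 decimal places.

54.03 s

Phase 1 (decelerating): v₀ = 24.5 m/s, a = -1.2 m/s².
v = v₀ + at = 24.5 + (-1.2)(16) = 5.30 m/s
Δx = v₀t + ½at² = 24.5·16 + 0.5·-1.2·16² = 238 m

Phase 2 (accelerating): v₀ = 5.30 m/s, a = 1.9 m/s².
v = v₀ + at → t = (29 − 5.30) / 1.9 = 12.5 s
v² = v₀² + 2aΔx → Δx = (29² − 5.30²)/(2·1.9) = 214 m

Phase 3 (constant speed): v₀ = 29.0 m/s, a = 0 m/s².
v = v₀ + at = 29.0 + (0)(8.5) = 29.0 m/s
Δx = v₀t + ½at² = 29.0·8.5 + 0.5·0·8.5² = 246 m

Phase 4 (decelerating): v₀ = 29.0 m/s, a = -1.7 m/s².
v = v₀ + at → t = (0 − 29.0) / -1.7 = 17.1 s
v² = v₀² + 2aΔx → Δx = (0² − 29.0²)/(2·-1.7) = 247 m
Total time = 16.0 + 12.5 + 8.50 + 17.1 = 54.0 s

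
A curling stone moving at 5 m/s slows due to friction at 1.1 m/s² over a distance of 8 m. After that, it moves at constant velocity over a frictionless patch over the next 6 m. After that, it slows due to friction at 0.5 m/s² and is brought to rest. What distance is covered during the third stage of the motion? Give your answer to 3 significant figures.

Phase 1 (decelerating): v₀ = 5.00 m/s, a = -1.1 m/s².
v² = v₀² + 2aΔx = 5.00² + 2·-1.1·8 = 7.40 → v = 2.72 m/s
t = (v − v₀)/a = (2.72 − 5.00)/-1.1 = 2.07 s

Phase 2 (constant speed): v₀ = 2.72 m/s, a = 0 m/s².
Constant speed: t = d/v = 6/2.72 = 2.21 s

Phase 3 (decelerating): v₀ = 2.72 m/s, a = -0.5 m/s².
v = v₀ + at → t = (0 − 2.72) / -0.5 = 5.44 s
v² = v₀² + 2aΔx → Δx = (0² − 2.72²)/(2·-0.5) = 7.40 m
Distance in phase 3 = 7.40 m

7.40 m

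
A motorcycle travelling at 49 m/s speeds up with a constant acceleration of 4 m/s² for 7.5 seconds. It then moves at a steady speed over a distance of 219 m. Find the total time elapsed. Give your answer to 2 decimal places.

Phase 1 (accelerating): v₀ = 49.0 m/s, a = 4 m/s².
v = v₀ + at = 49.0 + (4)(7.5) = 79.0 m/s
Δx = v₀t + ½at² = 49.0·7.5 + 0.5·4·7.5² = 480 m

Phase 2 (constant speed): v₀ = 79.0 m/s, a = 0 m/s².
Constant speed: t = d/v = 219/79.0 = 2.77 s
Total time = 7.50 + 2.77 = 10.3 s

10.27 s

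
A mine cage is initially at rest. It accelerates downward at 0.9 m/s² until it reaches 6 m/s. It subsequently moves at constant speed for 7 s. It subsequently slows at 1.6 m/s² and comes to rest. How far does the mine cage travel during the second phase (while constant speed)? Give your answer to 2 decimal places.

Phase 1 (accelerating): v₀ = 0 m/s, a = 0.9 m/s².
v = v₀ + at → t = (6 − 0) / 0.9 = 6.67 s
v² = v₀² + 2aΔx → Δx = (6² − 0²)/(2·0.9) = 20.0 m

Phase 2 (constant speed): v₀ = 6.00 m/s, a = 0 m/s².
v = v₀ + at = 6.00 + (0)(7) = 6.00 m/s
Δx = v₀t + ½at² = 6.00·7 + 0.5·0·7² = 42.0 m
Distance in phase 2 = 42.0 m

42.00 m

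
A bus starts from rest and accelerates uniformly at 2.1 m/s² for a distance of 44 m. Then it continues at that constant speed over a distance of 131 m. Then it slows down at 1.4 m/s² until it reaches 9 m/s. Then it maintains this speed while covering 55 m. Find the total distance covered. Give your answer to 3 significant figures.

Phase 1 (accelerating): v₀ = 0 m/s, a = 2.1 m/s².
v² = v₀² + 2aΔx = 0² + 2·2.1·44 = 185 → v = 13.6 m/s
t = (v − v₀)/a = (13.6 − 0)/2.1 = 6.47 s

Phase 2 (constant speed): v₀ = 13.6 m/s, a = 0 m/s².
Constant speed: t = d/v = 131/13.6 = 9.64 s

Phase 3 (decelerating): v₀ = 13.6 m/s, a = -1.4 m/s².
v = v₀ + at → t = (9 − 13.6) / -1.4 = 3.28 s
v² = v₀² + 2aΔx → Δx = (9² − 13.6²)/(2·-1.4) = 37.1 m

Phase 4 (constant speed): v₀ = 9.00 m/s, a = 0 m/s².
Constant speed: t = d/v = 55/9.00 = 6.11 s
Total distance = 44.0 + 131 + 37.1 + 55.0 = 267 m

267 m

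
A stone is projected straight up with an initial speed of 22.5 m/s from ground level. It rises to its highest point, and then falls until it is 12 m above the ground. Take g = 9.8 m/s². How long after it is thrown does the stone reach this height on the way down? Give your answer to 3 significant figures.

Phase 1 (rising): v₀ = 22.5 m/s, a = -9.8 m/s².
v = v₀ + at → t = (0 − 22.5) / -9.8 = 2.30 s
v² = v₀² + 2aΔx → Δx = (0² − 22.5²)/(2·-9.8) = 25.8 m

Phase 2 (falling): v₀ = 0 m/s, a = -9.8 m/s².
Falls 13.8 m from rest: t = √(2·13.8/9.8) = 1.68 s; v = g·t = 16.5 m/s.
Total time = 2.30 + 1.68 = 3.98 s

3.98 s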